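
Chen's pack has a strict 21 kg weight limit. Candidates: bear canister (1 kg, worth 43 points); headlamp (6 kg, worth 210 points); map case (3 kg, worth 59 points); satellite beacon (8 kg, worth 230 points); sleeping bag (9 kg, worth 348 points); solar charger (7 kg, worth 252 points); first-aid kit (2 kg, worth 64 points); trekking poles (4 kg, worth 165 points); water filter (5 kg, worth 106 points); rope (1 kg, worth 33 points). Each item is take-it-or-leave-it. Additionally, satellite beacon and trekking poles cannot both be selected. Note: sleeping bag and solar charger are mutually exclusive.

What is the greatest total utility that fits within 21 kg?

799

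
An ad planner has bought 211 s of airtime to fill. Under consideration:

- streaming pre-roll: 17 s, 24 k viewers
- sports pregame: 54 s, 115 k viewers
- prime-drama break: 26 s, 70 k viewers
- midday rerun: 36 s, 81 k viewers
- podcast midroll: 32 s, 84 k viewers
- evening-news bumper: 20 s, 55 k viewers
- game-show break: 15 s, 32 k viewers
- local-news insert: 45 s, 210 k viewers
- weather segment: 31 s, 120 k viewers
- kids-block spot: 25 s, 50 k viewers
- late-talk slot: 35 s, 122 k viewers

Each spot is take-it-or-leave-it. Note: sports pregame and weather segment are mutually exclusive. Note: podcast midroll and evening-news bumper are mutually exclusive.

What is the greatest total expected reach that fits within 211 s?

690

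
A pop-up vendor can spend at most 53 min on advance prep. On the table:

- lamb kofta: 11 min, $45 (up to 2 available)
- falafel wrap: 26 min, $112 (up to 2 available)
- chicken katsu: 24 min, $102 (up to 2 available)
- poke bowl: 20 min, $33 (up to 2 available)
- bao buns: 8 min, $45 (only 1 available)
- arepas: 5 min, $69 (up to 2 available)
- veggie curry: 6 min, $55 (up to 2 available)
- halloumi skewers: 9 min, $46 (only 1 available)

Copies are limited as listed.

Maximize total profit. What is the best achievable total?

384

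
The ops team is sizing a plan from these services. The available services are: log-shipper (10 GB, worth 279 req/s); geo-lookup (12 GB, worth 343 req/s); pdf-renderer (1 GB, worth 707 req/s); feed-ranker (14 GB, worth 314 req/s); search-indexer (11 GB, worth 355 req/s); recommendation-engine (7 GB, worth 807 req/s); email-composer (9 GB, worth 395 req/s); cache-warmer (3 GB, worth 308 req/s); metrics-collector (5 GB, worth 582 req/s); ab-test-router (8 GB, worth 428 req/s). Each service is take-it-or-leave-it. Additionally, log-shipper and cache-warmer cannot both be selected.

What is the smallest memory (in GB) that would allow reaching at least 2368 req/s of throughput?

16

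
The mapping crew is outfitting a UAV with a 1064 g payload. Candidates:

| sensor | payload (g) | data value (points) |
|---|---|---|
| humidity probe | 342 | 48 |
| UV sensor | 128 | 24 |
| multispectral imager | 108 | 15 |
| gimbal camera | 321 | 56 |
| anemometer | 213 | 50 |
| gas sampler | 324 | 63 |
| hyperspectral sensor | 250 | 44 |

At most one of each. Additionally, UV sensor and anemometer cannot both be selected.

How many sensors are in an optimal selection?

Best achievable data value is 187.
For example UV sensor + gimbal camera + gas sampler + hyperspectral sensor achieves it, using 1023 g.
All optima have 4 sensors.

4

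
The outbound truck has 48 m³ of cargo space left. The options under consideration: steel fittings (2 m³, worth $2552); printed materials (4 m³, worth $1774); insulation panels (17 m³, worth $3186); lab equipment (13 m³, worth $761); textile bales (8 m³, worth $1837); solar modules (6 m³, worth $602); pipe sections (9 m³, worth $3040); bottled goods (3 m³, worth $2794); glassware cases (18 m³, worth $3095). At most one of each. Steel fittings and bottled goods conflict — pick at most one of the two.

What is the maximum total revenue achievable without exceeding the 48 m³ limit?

13233

Best packing: printed materials + insulation panels + textile bales + solar modules + pipe sections + bottled goods — 47 m³, 13233 total.
Runner-up printed materials + textile bales + solar modules + pipe sections + bottled goods + glassware cases tops out at 13142.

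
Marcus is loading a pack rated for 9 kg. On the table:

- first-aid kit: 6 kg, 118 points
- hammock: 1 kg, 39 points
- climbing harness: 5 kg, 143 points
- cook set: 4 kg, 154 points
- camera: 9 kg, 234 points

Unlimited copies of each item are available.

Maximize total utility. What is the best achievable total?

351

Taking 9×hammock: 9 kg used, 351 in utility.
Nothing else within 9 kg beats 351.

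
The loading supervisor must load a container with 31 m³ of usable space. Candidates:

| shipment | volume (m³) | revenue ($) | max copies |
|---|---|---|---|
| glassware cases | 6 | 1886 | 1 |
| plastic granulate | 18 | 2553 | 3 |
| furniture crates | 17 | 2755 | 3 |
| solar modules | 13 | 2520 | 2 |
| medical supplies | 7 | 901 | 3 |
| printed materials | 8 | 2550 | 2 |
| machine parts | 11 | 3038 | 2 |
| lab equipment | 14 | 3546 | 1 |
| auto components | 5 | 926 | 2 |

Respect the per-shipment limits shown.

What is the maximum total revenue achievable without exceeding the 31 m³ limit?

Taking the top-ratio shipments first gives glassware cases + 2×printed materials + auto components for 7912 (27 m³).
Replace glassware cases and auto components with lab equipment: the trade gains 734 net, giving 8646 at 30 m³.
Every other selection either busts 31 m³ or exceeds an availability limit or fails to beat 8646.

8646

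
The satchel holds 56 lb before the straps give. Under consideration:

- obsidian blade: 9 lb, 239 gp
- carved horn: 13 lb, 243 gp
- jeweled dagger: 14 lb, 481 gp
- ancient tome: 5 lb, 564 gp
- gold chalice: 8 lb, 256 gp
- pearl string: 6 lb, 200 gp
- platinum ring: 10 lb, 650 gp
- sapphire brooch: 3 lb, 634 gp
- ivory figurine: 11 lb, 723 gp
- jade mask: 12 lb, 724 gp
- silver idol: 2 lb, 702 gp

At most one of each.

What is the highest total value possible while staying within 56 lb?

By value per lb: silver idol 351.00, sapphire brooch 211.33, ancient tome 112.80 lead.
Filling by ratio: ancient tome + pearl string + platinum ring + sapphire brooch + ivory figurine + jade mask + silver idol for 4197, with 7 lb left unused.
Dropping pearl string frees 6 lb; slotting in gold chalice (8 lb) lifts the total to 4253 at 51 lb.
The closest alternative, carved horn + ancient tome + platinum ring + sapphire brooch + ivory figurine + jade mask + silver idol, reaches only 4240.

4253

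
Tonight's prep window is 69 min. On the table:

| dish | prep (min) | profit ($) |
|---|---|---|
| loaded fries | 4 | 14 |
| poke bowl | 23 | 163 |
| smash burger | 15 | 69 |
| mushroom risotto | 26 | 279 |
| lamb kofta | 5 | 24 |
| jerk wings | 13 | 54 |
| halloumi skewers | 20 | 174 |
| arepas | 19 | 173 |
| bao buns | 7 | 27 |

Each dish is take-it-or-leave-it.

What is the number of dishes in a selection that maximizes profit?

The maximum profit within 69 min is 640.
loaded fries + mushroom risotto + halloumi skewers + arepas hits 640 at 69 min.
Every optimal selection uses 4 dishes.

4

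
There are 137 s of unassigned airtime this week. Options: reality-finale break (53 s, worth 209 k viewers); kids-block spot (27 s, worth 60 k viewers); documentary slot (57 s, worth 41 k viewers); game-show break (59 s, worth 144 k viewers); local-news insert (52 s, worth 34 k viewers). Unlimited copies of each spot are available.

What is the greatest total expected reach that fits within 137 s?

By expected reach per s: reality-finale break 3.94, game-show break 2.44, kids-block spot 2.22 lead.
2×reality-finale break + kids-block spot uses 133 of the 137 s and totals 478.
Nothing else within 137 s beats 478.

478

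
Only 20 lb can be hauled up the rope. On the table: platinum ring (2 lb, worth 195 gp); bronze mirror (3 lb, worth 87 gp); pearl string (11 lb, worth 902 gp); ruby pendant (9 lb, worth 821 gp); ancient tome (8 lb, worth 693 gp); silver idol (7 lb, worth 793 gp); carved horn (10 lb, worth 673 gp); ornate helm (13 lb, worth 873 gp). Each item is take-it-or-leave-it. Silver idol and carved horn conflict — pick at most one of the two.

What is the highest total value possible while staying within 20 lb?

1890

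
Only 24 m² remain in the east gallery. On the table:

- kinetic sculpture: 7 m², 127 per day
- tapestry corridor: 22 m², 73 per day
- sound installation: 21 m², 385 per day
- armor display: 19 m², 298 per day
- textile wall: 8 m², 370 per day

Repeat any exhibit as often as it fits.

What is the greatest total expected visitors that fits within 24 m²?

3×textile wall uses 24 of the 24 m² and totals 1110.

1110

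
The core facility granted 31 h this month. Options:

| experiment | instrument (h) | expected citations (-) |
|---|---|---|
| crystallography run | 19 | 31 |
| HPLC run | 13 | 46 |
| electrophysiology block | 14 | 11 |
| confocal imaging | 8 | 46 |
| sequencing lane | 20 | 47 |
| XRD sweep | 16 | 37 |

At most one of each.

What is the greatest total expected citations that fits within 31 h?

By expected citations per h: confocal imaging 5.75, HPLC run 3.54, sequencing lane 2.35, XRD sweep 2.31 lead.
A density-first pass picks HPLC run + confocal imaging — 92 at 21 h.
Replace HPLC run with sequencing lane: the trade gains 1 net, giving 93 at 28 h.
Every other selection either busts 31 h or fails to beat 93.

93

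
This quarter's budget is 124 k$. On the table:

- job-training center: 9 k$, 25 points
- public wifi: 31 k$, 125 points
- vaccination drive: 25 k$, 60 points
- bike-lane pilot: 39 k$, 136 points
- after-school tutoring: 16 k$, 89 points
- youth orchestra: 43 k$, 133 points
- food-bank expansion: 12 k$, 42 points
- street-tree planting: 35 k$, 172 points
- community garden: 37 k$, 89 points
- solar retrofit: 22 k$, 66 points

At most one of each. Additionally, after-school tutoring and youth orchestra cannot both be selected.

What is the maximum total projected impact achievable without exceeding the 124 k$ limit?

By projected impact per k$: after-school tutoring 5.56, street-tree planting 4.91, public wifi 4.03, food-bank expansion 3.50 lead.
A density-first pass picks public wifi + after-school tutoring + food-bank expansion + street-tree planting + solar retrofit — 494 at 116 k$.
Replace food-bank expansion and solar retrofit with bike-lane pilot: the trade gains 28 net, giving 522 at 121 k$.
Next best is bike-lane pilot + after-school tutoring + food-bank expansion + street-tree planting + solar retrofit at 505 (124 k$) — short by 17.

522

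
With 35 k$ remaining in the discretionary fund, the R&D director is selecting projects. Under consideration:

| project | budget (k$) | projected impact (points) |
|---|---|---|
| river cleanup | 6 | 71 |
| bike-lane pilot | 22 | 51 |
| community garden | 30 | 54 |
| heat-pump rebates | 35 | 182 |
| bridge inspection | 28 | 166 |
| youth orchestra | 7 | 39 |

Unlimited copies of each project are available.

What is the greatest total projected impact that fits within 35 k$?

355

Taking 5×river cleanup: 30 k$ used, 355 in projected impact.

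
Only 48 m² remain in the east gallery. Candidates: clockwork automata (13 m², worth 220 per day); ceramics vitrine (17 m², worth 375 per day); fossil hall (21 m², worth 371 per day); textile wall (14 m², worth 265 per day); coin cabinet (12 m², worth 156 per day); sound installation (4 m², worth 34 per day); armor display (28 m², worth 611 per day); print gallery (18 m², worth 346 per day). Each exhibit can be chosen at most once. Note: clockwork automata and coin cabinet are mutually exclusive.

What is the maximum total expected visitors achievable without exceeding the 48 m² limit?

986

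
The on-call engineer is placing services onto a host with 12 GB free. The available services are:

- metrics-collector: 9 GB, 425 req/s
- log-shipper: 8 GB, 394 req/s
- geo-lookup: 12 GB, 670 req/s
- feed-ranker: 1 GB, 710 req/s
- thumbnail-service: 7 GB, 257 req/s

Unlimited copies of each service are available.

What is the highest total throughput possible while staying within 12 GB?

8520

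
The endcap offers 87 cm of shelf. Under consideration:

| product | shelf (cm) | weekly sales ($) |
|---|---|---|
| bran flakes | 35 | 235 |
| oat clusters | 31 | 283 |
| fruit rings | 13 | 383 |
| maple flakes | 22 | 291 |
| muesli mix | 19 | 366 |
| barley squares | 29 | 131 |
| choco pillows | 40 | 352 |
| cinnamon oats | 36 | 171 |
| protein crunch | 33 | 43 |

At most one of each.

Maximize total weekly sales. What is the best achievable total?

1323

By weekly sales per cm: fruit rings 29.46, muesli mix 19.26, maple flakes 13.23 lead.
Oat clusters + fruit rings + maple flakes + muesli mix uses 85 of the 87 cm and totals 1323.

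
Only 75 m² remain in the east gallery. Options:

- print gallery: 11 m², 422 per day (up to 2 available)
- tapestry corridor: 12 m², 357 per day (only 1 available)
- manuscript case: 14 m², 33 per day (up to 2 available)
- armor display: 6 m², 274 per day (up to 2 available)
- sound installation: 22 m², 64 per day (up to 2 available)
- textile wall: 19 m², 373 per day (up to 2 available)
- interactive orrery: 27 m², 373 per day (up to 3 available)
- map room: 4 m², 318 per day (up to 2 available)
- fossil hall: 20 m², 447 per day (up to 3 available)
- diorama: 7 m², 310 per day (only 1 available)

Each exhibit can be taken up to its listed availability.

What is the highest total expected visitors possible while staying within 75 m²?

2868

Taking the top-ratio exhibits first gives 2×print gallery + tapestry corridor + manuscript case + 2×armor display + 2×map room + diorama for 2728 (75 m²).
Replace manuscript case and armor display with fossil hall: the trade gains 140 net, giving 2868 at 75 m².
No other feasible combination exceeds 2868.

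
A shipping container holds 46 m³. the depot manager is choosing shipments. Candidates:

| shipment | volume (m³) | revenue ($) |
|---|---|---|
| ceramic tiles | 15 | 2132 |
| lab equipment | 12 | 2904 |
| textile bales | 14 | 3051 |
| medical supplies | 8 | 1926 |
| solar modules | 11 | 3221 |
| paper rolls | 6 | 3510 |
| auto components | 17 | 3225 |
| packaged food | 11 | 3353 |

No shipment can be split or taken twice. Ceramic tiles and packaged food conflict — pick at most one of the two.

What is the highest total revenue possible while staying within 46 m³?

13309

Taking the top-ratio shipments first gives lab equipment + solar modules + paper rolls + packaged food for 12988 (40 m³).
Dropping lab equipment frees 12 m³; slotting in auto components (17 m³) lifts the total to 13309 at 45 m³.
Next best is textile bales + solar modules + paper rolls + packaged food at 13135 (42 m³) — short by 174.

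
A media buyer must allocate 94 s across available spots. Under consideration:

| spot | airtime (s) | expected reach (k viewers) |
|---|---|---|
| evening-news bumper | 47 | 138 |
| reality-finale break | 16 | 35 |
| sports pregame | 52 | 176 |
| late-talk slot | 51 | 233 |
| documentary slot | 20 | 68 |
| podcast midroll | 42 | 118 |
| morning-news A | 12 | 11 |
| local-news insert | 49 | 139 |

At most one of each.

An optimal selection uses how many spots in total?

2

Optimal total is 351.
late-talk slot + podcast midroll hits 351 at 93 s.
Any selection reaching 351 contains exactly 2 spots.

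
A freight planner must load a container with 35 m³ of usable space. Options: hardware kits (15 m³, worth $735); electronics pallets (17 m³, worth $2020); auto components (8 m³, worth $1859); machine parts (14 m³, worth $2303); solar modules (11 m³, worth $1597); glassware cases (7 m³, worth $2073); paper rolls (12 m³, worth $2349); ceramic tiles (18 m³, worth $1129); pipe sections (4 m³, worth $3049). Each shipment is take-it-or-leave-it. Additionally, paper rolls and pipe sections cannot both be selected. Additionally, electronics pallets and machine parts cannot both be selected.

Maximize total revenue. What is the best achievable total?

9284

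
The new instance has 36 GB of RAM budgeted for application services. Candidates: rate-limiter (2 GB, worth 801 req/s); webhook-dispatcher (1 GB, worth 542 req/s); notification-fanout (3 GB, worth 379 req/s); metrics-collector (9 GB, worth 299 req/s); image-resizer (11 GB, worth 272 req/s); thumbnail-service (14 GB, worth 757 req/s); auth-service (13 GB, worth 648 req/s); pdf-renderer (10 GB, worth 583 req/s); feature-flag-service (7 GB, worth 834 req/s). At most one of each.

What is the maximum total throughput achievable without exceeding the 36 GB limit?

Rate-limiter + webhook-dispatcher + notification-fanout + auth-service + pdf-renderer + feature-flag-service uses 36 of the 36 GB and totals 3787.
The closest alternative, rate-limiter + webhook-dispatcher + notification-fanout + metrics-collector + thumbnail-service + feature-flag-service, reaches only 3612.

3787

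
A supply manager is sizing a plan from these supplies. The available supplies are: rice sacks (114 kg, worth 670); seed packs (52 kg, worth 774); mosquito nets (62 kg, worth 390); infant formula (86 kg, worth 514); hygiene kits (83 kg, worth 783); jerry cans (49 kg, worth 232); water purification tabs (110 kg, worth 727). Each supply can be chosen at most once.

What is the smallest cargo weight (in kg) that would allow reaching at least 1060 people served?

Minimise kg subject to total people served ≥ 1060.
seed packs + mosquito nets reaches 1164 using 114 kg.
Any bundle with less than 114 kg falls short of 1060.

114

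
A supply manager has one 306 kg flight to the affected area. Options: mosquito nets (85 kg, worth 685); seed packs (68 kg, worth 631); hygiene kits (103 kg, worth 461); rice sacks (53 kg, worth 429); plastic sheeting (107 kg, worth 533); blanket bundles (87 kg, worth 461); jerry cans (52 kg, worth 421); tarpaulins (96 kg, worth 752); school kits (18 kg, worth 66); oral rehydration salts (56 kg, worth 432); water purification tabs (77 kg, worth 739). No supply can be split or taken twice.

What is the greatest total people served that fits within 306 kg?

Density check — water purification tabs 9.60, seed packs 9.28, jerry cans 8.10 are the best per kg.
Best packing: seed packs + rice sacks + jerry cans + oral rehydration salts + water purification tabs — 306 kg, 2652 total.

2652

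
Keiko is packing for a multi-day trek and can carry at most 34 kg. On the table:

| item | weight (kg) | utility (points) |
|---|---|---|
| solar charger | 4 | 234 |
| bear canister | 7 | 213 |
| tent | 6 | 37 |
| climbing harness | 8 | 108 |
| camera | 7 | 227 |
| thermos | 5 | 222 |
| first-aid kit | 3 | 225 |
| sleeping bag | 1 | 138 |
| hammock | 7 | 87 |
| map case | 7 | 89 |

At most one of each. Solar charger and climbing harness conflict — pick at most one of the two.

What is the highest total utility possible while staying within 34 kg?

Density check — sleeping bag 138.00, first-aid kit 75.00, solar charger 58.50, thermos 44.40 are the best per kg.
The ratio ordering already packs tightly: solar charger + bear canister + camera + thermos + first-aid kit + sleeping bag + map case, 34 kg, 1348.

1348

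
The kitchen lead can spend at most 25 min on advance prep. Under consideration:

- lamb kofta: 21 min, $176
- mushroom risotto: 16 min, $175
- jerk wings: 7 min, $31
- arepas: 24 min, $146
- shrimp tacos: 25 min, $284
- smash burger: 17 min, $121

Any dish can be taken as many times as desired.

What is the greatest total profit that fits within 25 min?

284

The ratio ordering already packs tightly: shrimp tacos, 25 min, 284.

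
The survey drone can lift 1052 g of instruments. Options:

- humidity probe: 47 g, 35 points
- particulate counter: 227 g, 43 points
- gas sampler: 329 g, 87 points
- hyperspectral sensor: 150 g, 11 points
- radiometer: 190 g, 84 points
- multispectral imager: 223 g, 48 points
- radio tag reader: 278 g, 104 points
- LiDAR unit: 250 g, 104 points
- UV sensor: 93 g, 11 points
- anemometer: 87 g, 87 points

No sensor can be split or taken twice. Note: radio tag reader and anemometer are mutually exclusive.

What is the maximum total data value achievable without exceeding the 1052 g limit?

408

Taking humidity probe + gas sampler + radiometer + LiDAR unit + UV sensor + anemometer: 996 g used, 408 in data value.
Next best is humidity probe + particulate counter + radiometer + multispectral imager + LiDAR unit + anemometer at 401 (1024 g) — short by 7.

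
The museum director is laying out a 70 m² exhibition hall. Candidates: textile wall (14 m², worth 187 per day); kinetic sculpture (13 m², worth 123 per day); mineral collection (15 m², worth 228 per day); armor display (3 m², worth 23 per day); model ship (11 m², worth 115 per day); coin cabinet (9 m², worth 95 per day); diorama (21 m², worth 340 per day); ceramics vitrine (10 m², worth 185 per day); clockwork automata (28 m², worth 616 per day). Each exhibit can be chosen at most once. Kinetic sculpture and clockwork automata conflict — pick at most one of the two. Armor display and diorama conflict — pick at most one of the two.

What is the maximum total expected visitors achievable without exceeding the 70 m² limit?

1256

By expected visitors per m²: clockwork automata 22.00, ceramics vitrine 18.50, diorama 16.19 lead.
Filling by ratio: coin cabinet + diorama + ceramics vitrine + clockwork automata for 1236, with 2 m² left unused.
Replace coin cabinet with model ship: the trade gains 20 net, giving 1256 at 70 m².
The closest alternative, textile wall + mineral collection + armor display + ceramics vitrine + clockwork automata, reaches only 1239.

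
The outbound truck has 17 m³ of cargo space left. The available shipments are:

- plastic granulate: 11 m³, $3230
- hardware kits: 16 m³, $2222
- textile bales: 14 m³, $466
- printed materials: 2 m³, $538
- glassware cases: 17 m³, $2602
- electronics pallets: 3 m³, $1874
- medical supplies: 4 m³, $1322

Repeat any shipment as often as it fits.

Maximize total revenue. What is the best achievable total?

9908

The ratio ordering already packs tightly: printed materials + 5×electronics pallets, 17 m³, 9908.
Every other selection either busts 17 m³ or fails to beat 9908.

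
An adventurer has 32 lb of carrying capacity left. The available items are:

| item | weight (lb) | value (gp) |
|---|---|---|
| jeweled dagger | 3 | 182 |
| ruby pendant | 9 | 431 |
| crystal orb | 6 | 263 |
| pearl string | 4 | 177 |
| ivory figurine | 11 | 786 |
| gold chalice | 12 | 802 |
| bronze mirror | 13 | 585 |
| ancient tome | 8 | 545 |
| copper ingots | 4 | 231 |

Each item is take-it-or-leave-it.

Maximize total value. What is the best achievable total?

2133

Ivory figurine + gold chalice + ancient tome uses 31 of the 32 lb and totals 2133.
The closest alternative, jeweled dagger + crystal orb + ivory figurine + gold chalice, reaches only 2033.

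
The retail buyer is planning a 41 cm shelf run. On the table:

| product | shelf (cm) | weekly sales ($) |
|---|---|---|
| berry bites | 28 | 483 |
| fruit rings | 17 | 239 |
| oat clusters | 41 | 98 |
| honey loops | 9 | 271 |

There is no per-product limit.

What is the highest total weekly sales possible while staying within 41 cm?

Best packing: 4×honey loops — 36 cm, 1084 total.

1084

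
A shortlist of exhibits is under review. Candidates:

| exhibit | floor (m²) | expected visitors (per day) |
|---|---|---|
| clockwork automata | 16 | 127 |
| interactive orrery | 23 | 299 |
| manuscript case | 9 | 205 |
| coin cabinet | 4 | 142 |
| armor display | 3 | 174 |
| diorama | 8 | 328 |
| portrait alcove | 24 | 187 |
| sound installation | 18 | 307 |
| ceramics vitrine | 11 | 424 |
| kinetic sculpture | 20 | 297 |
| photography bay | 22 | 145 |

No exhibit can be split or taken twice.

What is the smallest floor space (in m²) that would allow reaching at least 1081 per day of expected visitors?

Need the lightest bundle worth ≥ 1081.
manuscript case + armor display + diorama + ceramics vitrine: 1131 expected visitors at 31 m².
Any bundle with less than 31 m² falls short of 1081.

31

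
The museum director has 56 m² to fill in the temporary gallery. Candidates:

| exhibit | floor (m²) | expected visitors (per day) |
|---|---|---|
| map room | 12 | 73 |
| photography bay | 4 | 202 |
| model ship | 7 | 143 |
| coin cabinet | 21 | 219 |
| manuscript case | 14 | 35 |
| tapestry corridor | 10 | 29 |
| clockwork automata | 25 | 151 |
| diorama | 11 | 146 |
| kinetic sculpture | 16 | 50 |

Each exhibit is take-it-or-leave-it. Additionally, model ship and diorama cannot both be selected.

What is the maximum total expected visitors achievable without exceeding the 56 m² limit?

Density check — photography bay 50.50, model ship 20.43, diorama 13.27 are the best per m².
Best packing: map room + photography bay + model ship + coin cabinet + tapestry corridor — 54 m², 666 total.

666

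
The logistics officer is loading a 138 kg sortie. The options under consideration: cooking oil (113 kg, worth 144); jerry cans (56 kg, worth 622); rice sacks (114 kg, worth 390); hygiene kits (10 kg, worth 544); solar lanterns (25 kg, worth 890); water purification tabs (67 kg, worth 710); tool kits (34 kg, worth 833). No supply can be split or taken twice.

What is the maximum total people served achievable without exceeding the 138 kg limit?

2977

Filling by ratio: jerry cans + hygiene kits + solar lanterns + tool kits for 2889, with 13 kg left unused.
Dropping jerry cans frees 56 kg; slotting in water purification tabs (67 kg) lifts the total to 2977 at 136 kg.
The spare 2 kg is too small for any remaining supply, and no exchange beats 2977.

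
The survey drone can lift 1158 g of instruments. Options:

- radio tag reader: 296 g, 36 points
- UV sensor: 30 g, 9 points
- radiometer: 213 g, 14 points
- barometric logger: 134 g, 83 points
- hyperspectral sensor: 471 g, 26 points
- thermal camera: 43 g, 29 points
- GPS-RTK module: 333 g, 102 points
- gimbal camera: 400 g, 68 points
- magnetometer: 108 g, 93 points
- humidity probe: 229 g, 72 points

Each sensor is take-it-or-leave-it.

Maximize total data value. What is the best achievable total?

Taking the top-ratio sensors first gives UV sensor + radiometer + barometric logger + thermal camera + GPS-RTK module + magnetometer + humidity probe for 402 (1090 g).
The 243 g tied up in UV sensor and radiometer is better spent on radio tag reader — total rises to 415 (1143 g).
No other feasible combination exceeds 415.

415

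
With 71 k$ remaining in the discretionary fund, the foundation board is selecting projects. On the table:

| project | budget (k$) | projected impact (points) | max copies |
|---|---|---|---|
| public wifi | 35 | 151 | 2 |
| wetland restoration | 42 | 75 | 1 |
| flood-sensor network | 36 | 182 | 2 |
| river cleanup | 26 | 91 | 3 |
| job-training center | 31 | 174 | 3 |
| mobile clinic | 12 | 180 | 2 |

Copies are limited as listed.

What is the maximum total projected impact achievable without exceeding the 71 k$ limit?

542

By projected impact per k$: mobile clinic 15.00, job-training center 5.61, flood-sensor network 5.06 lead.
The ratio heuristic lands on job-training center + 2×mobile clinic (534) but leaves 16 k$ idle.
Dropping job-training center frees 31 k$; slotting in flood-sensor network (36 k$) lifts the total to 542 at 60 k$.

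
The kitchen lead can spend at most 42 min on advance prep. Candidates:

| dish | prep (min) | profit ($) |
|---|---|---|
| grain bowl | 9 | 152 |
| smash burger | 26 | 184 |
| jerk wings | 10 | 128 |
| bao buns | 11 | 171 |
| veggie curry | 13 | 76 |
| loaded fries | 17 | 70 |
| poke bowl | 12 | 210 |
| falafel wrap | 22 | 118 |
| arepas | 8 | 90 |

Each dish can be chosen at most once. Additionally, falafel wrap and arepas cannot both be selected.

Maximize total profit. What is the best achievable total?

Grain bowl + jerk wings + bao buns + poke bowl uses 42 of the 42 min and totals 661.
The closest alternative, grain bowl + bao buns + poke bowl + arepas, reaches only 623.

661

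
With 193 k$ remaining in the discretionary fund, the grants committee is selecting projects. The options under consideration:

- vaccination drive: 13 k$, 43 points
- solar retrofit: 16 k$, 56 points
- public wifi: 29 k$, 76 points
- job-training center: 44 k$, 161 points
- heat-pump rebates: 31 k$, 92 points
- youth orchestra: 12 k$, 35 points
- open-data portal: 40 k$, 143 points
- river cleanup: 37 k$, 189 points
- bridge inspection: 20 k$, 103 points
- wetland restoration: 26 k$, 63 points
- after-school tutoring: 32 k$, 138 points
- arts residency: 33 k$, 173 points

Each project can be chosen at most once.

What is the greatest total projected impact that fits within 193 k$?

845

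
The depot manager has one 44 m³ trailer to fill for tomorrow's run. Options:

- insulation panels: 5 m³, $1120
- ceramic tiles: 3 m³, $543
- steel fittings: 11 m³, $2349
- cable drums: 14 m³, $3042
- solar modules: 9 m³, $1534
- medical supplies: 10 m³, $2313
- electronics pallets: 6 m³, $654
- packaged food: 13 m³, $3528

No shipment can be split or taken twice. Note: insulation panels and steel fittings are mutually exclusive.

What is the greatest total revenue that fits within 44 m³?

10003

Insulation panels + cable drums + medical supplies + packaged food uses 42 of the 44 m³ and totals 10003.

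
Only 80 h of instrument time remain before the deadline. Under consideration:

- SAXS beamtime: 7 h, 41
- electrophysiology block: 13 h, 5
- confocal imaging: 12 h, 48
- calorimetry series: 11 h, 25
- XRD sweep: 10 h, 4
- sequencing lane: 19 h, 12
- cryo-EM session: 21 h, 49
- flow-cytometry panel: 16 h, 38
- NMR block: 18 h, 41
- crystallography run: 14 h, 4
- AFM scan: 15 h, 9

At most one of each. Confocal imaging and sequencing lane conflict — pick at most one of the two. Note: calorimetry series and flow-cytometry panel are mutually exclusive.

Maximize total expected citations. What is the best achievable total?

The ratio ordering already packs tightly: SAXS beamtime + confocal imaging + cryo-EM session + flow-cytometry panel + NMR block, 74 h, 217.
The closest alternative, SAXS beamtime + confocal imaging + calorimetry series + XRD sweep + cryo-EM session + NMR block, reaches only 208.

217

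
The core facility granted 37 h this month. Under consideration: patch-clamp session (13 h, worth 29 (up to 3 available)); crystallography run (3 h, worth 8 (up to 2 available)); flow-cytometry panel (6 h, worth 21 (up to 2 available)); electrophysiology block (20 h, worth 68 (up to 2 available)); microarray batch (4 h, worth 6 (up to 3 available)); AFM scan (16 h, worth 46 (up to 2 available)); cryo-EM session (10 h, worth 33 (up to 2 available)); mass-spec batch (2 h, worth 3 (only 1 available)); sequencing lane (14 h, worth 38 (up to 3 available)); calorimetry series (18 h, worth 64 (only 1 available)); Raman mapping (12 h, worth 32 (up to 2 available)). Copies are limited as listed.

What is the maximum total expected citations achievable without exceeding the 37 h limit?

Greedy by ratio would take 2×crystallography run + 2×flow-cytometry panel + calorimetry series: 36 h used, total 122.
Dropping crystallography run and flow-cytometry panel frees 9 h; slotting in cryo-EM session (10 h) lifts the total to 126 at 37 h.
Every other selection either busts 37 h or exceeds an availability limit or fails to beat 126.

126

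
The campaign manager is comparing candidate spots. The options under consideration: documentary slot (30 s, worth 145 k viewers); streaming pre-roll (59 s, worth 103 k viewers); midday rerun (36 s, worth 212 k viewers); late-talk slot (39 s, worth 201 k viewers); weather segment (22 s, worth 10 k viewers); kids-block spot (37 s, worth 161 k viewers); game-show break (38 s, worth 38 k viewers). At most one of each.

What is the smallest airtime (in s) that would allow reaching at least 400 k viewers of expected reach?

75

Look for the lowest-airtime combination reaching 400.
Taking midday rerun + late-talk slot gives 413 (≥ 400) for 75 s.
No combination under 75 s hits 400.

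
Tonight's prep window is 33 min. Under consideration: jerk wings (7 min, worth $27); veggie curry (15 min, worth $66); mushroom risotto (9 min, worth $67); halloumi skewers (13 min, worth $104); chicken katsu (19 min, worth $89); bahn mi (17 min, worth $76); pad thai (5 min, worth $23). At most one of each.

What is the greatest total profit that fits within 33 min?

A density-first pass picks mushroom risotto + halloumi skewers + pad thai — 194 at 27 min.
The 5 min tied up in pad thai is better spent on jerk wings — total rises to 198 (29 min).
Next best is mushroom risotto + halloumi skewers + pad thai at 194 (27 min) — short by 4.

198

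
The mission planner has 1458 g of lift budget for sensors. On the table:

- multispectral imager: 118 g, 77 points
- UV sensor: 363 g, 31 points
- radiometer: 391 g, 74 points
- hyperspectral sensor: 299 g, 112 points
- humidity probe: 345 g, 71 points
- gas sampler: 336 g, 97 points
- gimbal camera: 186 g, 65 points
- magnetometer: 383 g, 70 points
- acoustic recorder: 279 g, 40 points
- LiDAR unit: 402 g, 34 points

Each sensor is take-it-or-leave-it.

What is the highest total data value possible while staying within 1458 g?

425

A density-first pass picks multispectral imager + hyperspectral sensor + humidity probe + gas sampler + gimbal camera — 422 at 1284 g.
Dropping humidity probe frees 345 g; slotting in radiometer (391 g) lifts the total to 425 at 1330 g.
No other feasible combination exceeds 425.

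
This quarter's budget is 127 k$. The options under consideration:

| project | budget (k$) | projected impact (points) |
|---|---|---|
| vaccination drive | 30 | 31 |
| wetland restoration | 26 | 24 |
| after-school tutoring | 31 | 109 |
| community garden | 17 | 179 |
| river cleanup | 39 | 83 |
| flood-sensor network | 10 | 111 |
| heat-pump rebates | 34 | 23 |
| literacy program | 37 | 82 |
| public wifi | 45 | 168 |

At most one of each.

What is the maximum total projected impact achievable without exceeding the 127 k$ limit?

567

The ratio ordering already packs tightly: after-school tutoring + community garden + flood-sensor network + public wifi, 103 k$, 567.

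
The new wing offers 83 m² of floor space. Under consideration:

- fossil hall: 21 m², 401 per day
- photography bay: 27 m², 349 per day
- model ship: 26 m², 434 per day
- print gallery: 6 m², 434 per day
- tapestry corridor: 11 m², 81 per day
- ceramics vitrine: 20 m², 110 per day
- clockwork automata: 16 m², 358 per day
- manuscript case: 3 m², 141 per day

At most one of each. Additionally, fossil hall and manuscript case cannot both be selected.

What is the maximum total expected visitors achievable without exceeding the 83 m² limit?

By expected visitors per m²: print gallery 72.33, manuscript case 47.00, clockwork automata 22.38, fossil hall 19.10 lead.
Best packing: photography bay + model ship + print gallery + clockwork automata + manuscript case — 78 m², 1716 total.
The closest alternative, fossil hall + model ship + print gallery + tapestry corridor + clockwork automata, reaches only 1708.

1716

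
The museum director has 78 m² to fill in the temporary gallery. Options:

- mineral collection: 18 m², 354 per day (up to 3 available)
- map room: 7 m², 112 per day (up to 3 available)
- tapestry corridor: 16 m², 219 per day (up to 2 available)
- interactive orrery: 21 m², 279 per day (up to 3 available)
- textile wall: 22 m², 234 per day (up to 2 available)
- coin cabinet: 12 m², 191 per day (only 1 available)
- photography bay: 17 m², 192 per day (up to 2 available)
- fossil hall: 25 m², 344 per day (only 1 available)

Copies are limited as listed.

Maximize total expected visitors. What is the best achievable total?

1398

3×mineral collection + 3×map room uses 75 of the 78 m² and totals 1398.
That's the maximum — no swap from here does better than 1398.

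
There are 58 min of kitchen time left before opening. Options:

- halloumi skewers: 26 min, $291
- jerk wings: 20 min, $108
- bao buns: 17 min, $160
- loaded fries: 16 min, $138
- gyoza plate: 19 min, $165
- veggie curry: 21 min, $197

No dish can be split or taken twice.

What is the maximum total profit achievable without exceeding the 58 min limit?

522

Taking the top-ratio dishes first gives halloumi skewers + bao buns for 451 (43 min).
Dropping halloumi skewers frees 26 min; slotting in gyoza plate + veggie curry (40 min) lifts the total to 522 at 57 min.
The closest alternative, loaded fries + gyoza plate + veggie curry, reaches only 500.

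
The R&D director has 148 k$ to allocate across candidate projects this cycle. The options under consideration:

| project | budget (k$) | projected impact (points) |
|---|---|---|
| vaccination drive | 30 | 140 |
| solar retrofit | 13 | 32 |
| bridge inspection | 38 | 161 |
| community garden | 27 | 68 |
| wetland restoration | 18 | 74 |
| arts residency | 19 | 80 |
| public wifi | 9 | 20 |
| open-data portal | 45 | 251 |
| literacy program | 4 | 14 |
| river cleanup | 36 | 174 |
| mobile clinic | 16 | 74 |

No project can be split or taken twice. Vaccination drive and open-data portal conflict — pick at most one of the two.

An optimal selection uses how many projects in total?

6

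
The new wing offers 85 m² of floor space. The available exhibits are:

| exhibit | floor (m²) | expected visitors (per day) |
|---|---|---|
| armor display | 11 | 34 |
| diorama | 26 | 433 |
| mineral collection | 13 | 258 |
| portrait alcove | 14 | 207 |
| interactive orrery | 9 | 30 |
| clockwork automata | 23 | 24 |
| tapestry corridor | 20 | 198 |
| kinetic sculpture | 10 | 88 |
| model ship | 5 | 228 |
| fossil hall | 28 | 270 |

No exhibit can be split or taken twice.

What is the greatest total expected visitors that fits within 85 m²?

1324

By expected visitors per m²: model ship 45.60, mineral collection 19.85, diorama 16.65, portrait alcove 14.79 lead.
Diorama + mineral collection + portrait alcove + tapestry corridor + model ship uses 78 of the 85 m² and totals 1324.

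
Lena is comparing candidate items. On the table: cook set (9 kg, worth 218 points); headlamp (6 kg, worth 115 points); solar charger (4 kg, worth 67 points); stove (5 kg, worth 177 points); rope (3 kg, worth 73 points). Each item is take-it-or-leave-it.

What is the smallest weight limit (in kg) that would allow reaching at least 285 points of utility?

Minimise kg subject to total utility ≥ 285.
headlamp + stove: 292 utility at 11 kg.
No combination under 11 kg hits 285.

11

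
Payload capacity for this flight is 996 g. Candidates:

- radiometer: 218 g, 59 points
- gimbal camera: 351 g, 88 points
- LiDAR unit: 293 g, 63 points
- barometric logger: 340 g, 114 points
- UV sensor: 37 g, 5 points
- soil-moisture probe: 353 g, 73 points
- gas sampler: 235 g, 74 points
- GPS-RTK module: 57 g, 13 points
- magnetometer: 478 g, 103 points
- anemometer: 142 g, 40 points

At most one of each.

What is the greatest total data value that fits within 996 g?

Density check — barometric logger 0.34, gas sampler 0.31, anemometer 0.28, radiometer 0.27 are the best per g.
Best packing: radiometer + barometric logger + gas sampler + GPS-RTK module + anemometer — 992 g, 300 total.

300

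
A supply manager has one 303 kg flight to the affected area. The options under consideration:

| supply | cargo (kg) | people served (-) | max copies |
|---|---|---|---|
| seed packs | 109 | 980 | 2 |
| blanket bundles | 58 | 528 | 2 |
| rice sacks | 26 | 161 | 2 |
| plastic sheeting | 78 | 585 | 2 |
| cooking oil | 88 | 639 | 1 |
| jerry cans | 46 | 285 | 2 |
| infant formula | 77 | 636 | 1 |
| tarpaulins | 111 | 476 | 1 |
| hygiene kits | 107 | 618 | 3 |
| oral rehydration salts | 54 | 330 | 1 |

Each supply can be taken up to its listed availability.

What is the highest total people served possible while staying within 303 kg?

2672

Density check — blanket bundles 9.10, seed packs 8.99, infant formula 8.26 are the best per kg.
Taking seed packs + 2×blanket bundles + infant formula: 302 kg used, 2672 in people served.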